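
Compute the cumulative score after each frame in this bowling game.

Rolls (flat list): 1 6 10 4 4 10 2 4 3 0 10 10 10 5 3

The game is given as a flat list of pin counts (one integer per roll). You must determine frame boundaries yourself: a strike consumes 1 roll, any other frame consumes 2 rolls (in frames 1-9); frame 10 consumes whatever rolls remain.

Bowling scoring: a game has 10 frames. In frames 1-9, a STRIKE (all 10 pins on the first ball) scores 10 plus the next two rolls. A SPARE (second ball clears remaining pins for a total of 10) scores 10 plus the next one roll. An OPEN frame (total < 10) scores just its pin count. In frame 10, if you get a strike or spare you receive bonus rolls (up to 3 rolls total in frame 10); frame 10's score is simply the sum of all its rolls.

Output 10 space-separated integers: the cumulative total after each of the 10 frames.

Answer: 7 25 33 49 55 58 88 113 131 139

Derivation:
Frame 1: OPEN (1+6=7). Cumulative: 7
Frame 2: STRIKE. 10 + next two rolls (4+4) = 18. Cumulative: 25
Frame 3: OPEN (4+4=8). Cumulative: 33
Frame 4: STRIKE. 10 + next two rolls (2+4) = 16. Cumulative: 49
Frame 5: OPEN (2+4=6). Cumulative: 55
Frame 6: OPEN (3+0=3). Cumulative: 58
Frame 7: STRIKE. 10 + next two rolls (10+10) = 30. Cumulative: 88
Frame 8: STRIKE. 10 + next two rolls (10+5) = 25. Cumulative: 113
Frame 9: STRIKE. 10 + next two rolls (5+3) = 18. Cumulative: 131
Frame 10: OPEN. Sum of all frame-10 rolls (5+3) = 8. Cumulative: 139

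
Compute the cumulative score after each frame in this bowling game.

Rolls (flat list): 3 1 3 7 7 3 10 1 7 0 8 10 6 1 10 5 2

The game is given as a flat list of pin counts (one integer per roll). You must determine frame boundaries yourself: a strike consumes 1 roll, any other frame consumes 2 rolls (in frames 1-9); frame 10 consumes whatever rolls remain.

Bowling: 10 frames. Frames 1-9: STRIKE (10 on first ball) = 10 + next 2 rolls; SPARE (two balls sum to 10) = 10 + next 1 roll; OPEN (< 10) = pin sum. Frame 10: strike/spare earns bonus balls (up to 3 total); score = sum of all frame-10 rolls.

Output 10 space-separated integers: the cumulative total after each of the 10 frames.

Frame 1: OPEN (3+1=4). Cumulative: 4
Frame 2: SPARE (3+7=10). 10 + next roll (7) = 17. Cumulative: 21
Frame 3: SPARE (7+3=10). 10 + next roll (10) = 20. Cumulative: 41
Frame 4: STRIKE. 10 + next two rolls (1+7) = 18. Cumulative: 59
Frame 5: OPEN (1+7=8). Cumulative: 67
Frame 6: OPEN (0+8=8). Cumulative: 75
Frame 7: STRIKE. 10 + next two rolls (6+1) = 17. Cumulative: 92
Frame 8: OPEN (6+1=7). Cumulative: 99
Frame 9: STRIKE. 10 + next two rolls (5+2) = 17. Cumulative: 116
Frame 10: OPEN. Sum of all frame-10 rolls (5+2) = 7. Cumulative: 123

Answer: 4 21 41 59 67 75 92 99 116 123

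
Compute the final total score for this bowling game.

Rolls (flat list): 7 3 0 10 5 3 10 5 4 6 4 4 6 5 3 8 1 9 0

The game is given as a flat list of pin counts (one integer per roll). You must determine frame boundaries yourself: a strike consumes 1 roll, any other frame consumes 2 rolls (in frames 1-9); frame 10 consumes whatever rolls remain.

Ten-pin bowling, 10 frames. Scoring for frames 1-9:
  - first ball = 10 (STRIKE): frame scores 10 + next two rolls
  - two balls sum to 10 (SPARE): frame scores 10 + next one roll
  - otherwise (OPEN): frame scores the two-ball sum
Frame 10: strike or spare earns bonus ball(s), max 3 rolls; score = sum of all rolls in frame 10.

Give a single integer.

Frame 1: SPARE (7+3=10). 10 + next roll (0) = 10. Cumulative: 10
Frame 2: SPARE (0+10=10). 10 + next roll (5) = 15. Cumulative: 25
Frame 3: OPEN (5+3=8). Cumulative: 33
Frame 4: STRIKE. 10 + next two rolls (5+4) = 19. Cumulative: 52
Frame 5: OPEN (5+4=9). Cumulative: 61
Frame 6: SPARE (6+4=10). 10 + next roll (4) = 14. Cumulative: 75
Frame 7: SPARE (4+6=10). 10 + next roll (5) = 15. Cumulative: 90
Frame 8: OPEN (5+3=8). Cumulative: 98
Frame 9: OPEN (8+1=9). Cumulative: 107
Frame 10: OPEN. Sum of all frame-10 rolls (9+0) = 9. Cumulative: 116

Answer: 116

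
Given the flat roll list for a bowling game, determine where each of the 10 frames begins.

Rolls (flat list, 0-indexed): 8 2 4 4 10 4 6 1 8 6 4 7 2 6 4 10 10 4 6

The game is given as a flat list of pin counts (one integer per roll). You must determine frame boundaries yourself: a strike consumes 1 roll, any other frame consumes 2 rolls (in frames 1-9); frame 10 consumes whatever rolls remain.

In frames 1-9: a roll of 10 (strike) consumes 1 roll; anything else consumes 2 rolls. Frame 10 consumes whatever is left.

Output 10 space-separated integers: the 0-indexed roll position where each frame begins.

Frame 1 starts at roll index 0: rolls=8,2 (sum=10), consumes 2 rolls
Frame 2 starts at roll index 2: rolls=4,4 (sum=8), consumes 2 rolls
Frame 3 starts at roll index 4: roll=10 (strike), consumes 1 roll
Frame 4 starts at roll index 5: rolls=4,6 (sum=10), consumes 2 rolls
Frame 5 starts at roll index 7: rolls=1,8 (sum=9), consumes 2 rolls
Frame 6 starts at roll index 9: rolls=6,4 (sum=10), consumes 2 rolls
Frame 7 starts at roll index 11: rolls=7,2 (sum=9), consumes 2 rolls
Frame 8 starts at roll index 13: rolls=6,4 (sum=10), consumes 2 rolls
Frame 9 starts at roll index 15: roll=10 (strike), consumes 1 roll
Frame 10 starts at roll index 16: 3 remaining rolls

Answer: 0 2 4 5 7 9 11 13 15 16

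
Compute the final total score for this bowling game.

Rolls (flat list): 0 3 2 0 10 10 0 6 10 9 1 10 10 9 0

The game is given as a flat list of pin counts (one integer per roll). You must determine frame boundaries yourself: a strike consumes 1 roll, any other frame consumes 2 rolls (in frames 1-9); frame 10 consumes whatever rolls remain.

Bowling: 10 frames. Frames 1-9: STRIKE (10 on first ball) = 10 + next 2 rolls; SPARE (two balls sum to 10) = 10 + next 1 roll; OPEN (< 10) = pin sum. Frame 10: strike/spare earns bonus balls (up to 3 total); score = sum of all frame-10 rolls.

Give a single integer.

Frame 1: OPEN (0+3=3). Cumulative: 3
Frame 2: OPEN (2+0=2). Cumulative: 5
Frame 3: STRIKE. 10 + next two rolls (10+0) = 20. Cumulative: 25
Frame 4: STRIKE. 10 + next two rolls (0+6) = 16. Cumulative: 41
Frame 5: OPEN (0+6=6). Cumulative: 47
Frame 6: STRIKE. 10 + next two rolls (9+1) = 20. Cumulative: 67
Frame 7: SPARE (9+1=10). 10 + next roll (10) = 20. Cumulative: 87
Frame 8: STRIKE. 10 + next two rolls (10+9) = 29. Cumulative: 116
Frame 9: STRIKE. 10 + next two rolls (9+0) = 19. Cumulative: 135
Frame 10: OPEN. Sum of all frame-10 rolls (9+0) = 9. Cumulative: 144

Answer: 144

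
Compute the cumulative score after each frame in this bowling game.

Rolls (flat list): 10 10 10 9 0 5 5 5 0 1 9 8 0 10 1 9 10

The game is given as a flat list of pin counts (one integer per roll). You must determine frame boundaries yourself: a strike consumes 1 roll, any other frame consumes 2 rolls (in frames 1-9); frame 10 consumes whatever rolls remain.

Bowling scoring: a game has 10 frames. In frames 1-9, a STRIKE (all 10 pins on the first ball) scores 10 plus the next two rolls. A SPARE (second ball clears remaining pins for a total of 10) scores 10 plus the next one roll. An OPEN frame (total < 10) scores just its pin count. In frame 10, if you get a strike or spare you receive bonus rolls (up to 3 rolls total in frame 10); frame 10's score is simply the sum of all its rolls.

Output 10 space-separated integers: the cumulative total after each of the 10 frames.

Answer: 30 59 78 87 102 107 125 133 153 173

Derivation:
Frame 1: STRIKE. 10 + next two rolls (10+10) = 30. Cumulative: 30
Frame 2: STRIKE. 10 + next two rolls (10+9) = 29. Cumulative: 59
Frame 3: STRIKE. 10 + next two rolls (9+0) = 19. Cumulative: 78
Frame 4: OPEN (9+0=9). Cumulative: 87
Frame 5: SPARE (5+5=10). 10 + next roll (5) = 15. Cumulative: 102
Frame 6: OPEN (5+0=5). Cumulative: 107
Frame 7: SPARE (1+9=10). 10 + next roll (8) = 18. Cumulative: 125
Frame 8: OPEN (8+0=8). Cumulative: 133
Frame 9: STRIKE. 10 + next two rolls (1+9) = 20. Cumulative: 153
Frame 10: SPARE. Sum of all frame-10 rolls (1+9+10) = 20. Cumulative: 173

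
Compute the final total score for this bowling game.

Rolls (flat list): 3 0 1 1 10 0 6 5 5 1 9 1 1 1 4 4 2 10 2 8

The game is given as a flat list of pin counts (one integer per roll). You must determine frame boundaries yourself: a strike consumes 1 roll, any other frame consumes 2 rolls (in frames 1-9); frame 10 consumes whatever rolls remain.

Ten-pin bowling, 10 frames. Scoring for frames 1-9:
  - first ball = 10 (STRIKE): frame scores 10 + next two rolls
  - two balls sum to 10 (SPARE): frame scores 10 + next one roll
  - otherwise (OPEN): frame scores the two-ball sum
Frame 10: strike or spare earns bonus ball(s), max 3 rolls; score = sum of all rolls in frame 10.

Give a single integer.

Frame 1: OPEN (3+0=3). Cumulative: 3
Frame 2: OPEN (1+1=2). Cumulative: 5
Frame 3: STRIKE. 10 + next two rolls (0+6) = 16. Cumulative: 21
Frame 4: OPEN (0+6=6). Cumulative: 27
Frame 5: SPARE (5+5=10). 10 + next roll (1) = 11. Cumulative: 38
Frame 6: SPARE (1+9=10). 10 + next roll (1) = 11. Cumulative: 49
Frame 7: OPEN (1+1=2). Cumulative: 51
Frame 8: OPEN (1+4=5). Cumulative: 56
Frame 9: OPEN (4+2=6). Cumulative: 62
Frame 10: STRIKE. Sum of all frame-10 rolls (10+2+8) = 20. Cumulative: 82

Answer: 82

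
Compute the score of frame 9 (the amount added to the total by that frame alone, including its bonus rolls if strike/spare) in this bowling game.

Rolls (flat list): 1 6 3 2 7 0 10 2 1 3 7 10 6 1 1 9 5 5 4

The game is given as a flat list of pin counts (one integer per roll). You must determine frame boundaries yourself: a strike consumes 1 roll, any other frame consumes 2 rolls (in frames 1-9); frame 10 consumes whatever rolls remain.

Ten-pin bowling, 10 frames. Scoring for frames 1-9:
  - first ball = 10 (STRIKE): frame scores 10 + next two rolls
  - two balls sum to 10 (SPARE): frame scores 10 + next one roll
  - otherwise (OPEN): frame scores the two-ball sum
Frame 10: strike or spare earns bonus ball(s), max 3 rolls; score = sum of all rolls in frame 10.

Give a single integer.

Answer: 15

Derivation:
Frame 1: OPEN (1+6=7). Cumulative: 7
Frame 2: OPEN (3+2=5). Cumulative: 12
Frame 3: OPEN (7+0=7). Cumulative: 19
Frame 4: STRIKE. 10 + next two rolls (2+1) = 13. Cumulative: 32
Frame 5: OPEN (2+1=3). Cumulative: 35
Frame 6: SPARE (3+7=10). 10 + next roll (10) = 20. Cumulative: 55
Frame 7: STRIKE. 10 + next two rolls (6+1) = 17. Cumulative: 72
Frame 8: OPEN (6+1=7). Cumulative: 79
Frame 9: SPARE (1+9=10). 10 + next roll (5) = 15. Cumulative: 94
Frame 10: SPARE. Sum of all frame-10 rolls (5+5+4) = 14. Cumulative: 108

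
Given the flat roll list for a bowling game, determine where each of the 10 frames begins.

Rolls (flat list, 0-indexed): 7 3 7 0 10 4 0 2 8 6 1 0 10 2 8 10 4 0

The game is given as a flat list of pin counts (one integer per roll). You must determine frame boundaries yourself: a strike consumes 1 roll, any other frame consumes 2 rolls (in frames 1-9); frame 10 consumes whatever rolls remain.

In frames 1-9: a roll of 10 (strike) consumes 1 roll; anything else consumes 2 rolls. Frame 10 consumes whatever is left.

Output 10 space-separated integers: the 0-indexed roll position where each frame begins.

Frame 1 starts at roll index 0: rolls=7,3 (sum=10), consumes 2 rolls
Frame 2 starts at roll index 2: rolls=7,0 (sum=7), consumes 2 rolls
Frame 3 starts at roll index 4: roll=10 (strike), consumes 1 roll
Frame 4 starts at roll index 5: rolls=4,0 (sum=4), consumes 2 rolls
Frame 5 starts at roll index 7: rolls=2,8 (sum=10), consumes 2 rolls
Frame 6 starts at roll index 9: rolls=6,1 (sum=7), consumes 2 rolls
Frame 7 starts at roll index 11: rolls=0,10 (sum=10), consumes 2 rolls
Frame 8 starts at roll index 13: rolls=2,8 (sum=10), consumes 2 rolls
Frame 9 starts at roll index 15: roll=10 (strike), consumes 1 roll
Frame 10 starts at roll index 16: 2 remaining rolls

Answer: 0 2 4 5 7 9 11 13 15 16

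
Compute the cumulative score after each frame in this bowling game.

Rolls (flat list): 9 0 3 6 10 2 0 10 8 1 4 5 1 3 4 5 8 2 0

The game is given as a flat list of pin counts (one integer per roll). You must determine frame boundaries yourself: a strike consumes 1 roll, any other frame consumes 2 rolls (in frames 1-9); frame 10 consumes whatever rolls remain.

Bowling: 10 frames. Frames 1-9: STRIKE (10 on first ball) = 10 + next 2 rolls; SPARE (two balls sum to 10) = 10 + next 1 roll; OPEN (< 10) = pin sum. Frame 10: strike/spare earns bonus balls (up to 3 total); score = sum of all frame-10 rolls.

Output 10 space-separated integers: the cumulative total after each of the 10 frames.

Answer: 9 18 30 32 51 60 69 73 82 92

Derivation:
Frame 1: OPEN (9+0=9). Cumulative: 9
Frame 2: OPEN (3+6=9). Cumulative: 18
Frame 3: STRIKE. 10 + next two rolls (2+0) = 12. Cumulative: 30
Frame 4: OPEN (2+0=2). Cumulative: 32
Frame 5: STRIKE. 10 + next two rolls (8+1) = 19. Cumulative: 51
Frame 6: OPEN (8+1=9). Cumulative: 60
Frame 7: OPEN (4+5=9). Cumulative: 69
Frame 8: OPEN (1+3=4). Cumulative: 73
Frame 9: OPEN (4+5=9). Cumulative: 82
Frame 10: SPARE. Sum of all frame-10 rolls (8+2+0) = 10. Cumulative: 92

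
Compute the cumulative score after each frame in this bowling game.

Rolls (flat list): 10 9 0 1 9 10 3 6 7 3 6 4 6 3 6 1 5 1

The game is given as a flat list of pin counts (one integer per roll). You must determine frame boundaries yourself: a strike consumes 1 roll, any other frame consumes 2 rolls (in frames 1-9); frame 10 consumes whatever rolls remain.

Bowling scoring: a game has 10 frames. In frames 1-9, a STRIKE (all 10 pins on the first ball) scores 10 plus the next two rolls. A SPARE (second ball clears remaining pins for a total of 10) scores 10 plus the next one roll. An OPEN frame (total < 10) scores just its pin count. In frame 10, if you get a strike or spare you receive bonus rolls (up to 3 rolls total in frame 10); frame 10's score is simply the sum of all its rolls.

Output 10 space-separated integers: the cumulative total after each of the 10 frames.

Answer: 19 28 48 67 76 92 108 117 124 130

Derivation:
Frame 1: STRIKE. 10 + next two rolls (9+0) = 19. Cumulative: 19
Frame 2: OPEN (9+0=9). Cumulative: 28
Frame 3: SPARE (1+9=10). 10 + next roll (10) = 20. Cumulative: 48
Frame 4: STRIKE. 10 + next two rolls (3+6) = 19. Cumulative: 67
Frame 5: OPEN (3+6=9). Cumulative: 76
Frame 6: SPARE (7+3=10). 10 + next roll (6) = 16. Cumulative: 92
Frame 7: SPARE (6+4=10). 10 + next roll (6) = 16. Cumulative: 108
Frame 8: OPEN (6+3=9). Cumulative: 117
Frame 9: OPEN (6+1=7). Cumulative: 124
Frame 10: OPEN. Sum of all frame-10 rolls (5+1) = 6. Cumulative: 130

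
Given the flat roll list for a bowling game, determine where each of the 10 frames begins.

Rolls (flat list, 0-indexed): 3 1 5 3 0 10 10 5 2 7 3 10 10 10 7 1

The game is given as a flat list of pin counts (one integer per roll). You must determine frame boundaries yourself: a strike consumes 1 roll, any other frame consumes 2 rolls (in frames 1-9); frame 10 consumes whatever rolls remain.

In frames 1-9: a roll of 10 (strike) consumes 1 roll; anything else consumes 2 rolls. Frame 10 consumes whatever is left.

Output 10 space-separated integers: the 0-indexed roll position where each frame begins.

Answer: 0 2 4 6 7 9 11 12 13 14

Derivation:
Frame 1 starts at roll index 0: rolls=3,1 (sum=4), consumes 2 rolls
Frame 2 starts at roll index 2: rolls=5,3 (sum=8), consumes 2 rolls
Frame 3 starts at roll index 4: rolls=0,10 (sum=10), consumes 2 rolls
Frame 4 starts at roll index 6: roll=10 (strike), consumes 1 roll
Frame 5 starts at roll index 7: rolls=5,2 (sum=7), consumes 2 rolls
Frame 6 starts at roll index 9: rolls=7,3 (sum=10), consumes 2 rolls
Frame 7 starts at roll index 11: roll=10 (strike), consumes 1 roll
Frame 8 starts at roll index 12: roll=10 (strike), consumes 1 roll
Frame 9 starts at roll index 13: roll=10 (strike), consumes 1 roll
Frame 10 starts at roll index 14: 2 remaining rolls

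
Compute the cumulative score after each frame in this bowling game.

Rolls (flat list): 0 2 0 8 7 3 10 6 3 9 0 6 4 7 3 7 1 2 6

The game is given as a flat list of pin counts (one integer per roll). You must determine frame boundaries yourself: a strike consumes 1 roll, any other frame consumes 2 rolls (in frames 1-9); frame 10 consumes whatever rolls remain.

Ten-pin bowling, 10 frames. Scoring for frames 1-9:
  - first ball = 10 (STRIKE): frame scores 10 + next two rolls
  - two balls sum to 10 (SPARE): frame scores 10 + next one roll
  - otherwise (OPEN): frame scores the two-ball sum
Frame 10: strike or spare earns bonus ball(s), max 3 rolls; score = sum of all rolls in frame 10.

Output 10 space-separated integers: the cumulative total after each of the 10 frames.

Frame 1: OPEN (0+2=2). Cumulative: 2
Frame 2: OPEN (0+8=8). Cumulative: 10
Frame 3: SPARE (7+3=10). 10 + next roll (10) = 20. Cumulative: 30
Frame 4: STRIKE. 10 + next two rolls (6+3) = 19. Cumulative: 49
Frame 5: OPEN (6+3=9). Cumulative: 58
Frame 6: OPEN (9+0=9). Cumulative: 67
Frame 7: SPARE (6+4=10). 10 + next roll (7) = 17. Cumulative: 84
Frame 8: SPARE (7+3=10). 10 + next roll (7) = 17. Cumulative: 101
Frame 9: OPEN (7+1=8). Cumulative: 109
Frame 10: OPEN. Sum of all frame-10 rolls (2+6) = 8. Cumulative: 117

Answer: 2 10 30 49 58 67 84 101 109 117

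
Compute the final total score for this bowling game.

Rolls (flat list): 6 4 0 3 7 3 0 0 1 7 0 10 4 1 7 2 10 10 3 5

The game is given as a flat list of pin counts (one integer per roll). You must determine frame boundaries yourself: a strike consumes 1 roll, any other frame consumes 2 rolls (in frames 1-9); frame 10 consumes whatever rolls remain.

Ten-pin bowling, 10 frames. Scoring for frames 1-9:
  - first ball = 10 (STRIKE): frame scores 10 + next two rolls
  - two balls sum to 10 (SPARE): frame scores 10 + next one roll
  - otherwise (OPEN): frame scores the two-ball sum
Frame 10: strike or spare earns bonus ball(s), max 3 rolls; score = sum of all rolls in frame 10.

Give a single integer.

Answer: 100

Derivation:
Frame 1: SPARE (6+4=10). 10 + next roll (0) = 10. Cumulative: 10
Frame 2: OPEN (0+3=3). Cumulative: 13
Frame 3: SPARE (7+3=10). 10 + next roll (0) = 10. Cumulative: 23
Frame 4: OPEN (0+0=0). Cumulative: 23
Frame 5: OPEN (1+7=8). Cumulative: 31
Frame 6: SPARE (0+10=10). 10 + next roll (4) = 14. Cumulative: 45
Frame 7: OPEN (4+1=5). Cumulative: 50
Frame 8: OPEN (7+2=9). Cumulative: 59
Frame 9: STRIKE. 10 + next two rolls (10+3) = 23. Cumulative: 82
Frame 10: STRIKE. Sum of all frame-10 rolls (10+3+5) = 18. Cumulative: 100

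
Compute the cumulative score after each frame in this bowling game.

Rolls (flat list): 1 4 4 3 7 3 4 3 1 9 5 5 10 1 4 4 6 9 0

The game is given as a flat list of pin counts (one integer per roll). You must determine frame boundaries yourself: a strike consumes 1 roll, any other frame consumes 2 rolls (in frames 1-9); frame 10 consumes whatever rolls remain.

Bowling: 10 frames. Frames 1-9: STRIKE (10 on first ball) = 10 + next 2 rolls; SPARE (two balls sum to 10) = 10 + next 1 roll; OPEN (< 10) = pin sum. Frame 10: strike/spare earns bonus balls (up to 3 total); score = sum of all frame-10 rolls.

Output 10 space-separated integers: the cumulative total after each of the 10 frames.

Frame 1: OPEN (1+4=5). Cumulative: 5
Frame 2: OPEN (4+3=7). Cumulative: 12
Frame 3: SPARE (7+3=10). 10 + next roll (4) = 14. Cumulative: 26
Frame 4: OPEN (4+3=7). Cumulative: 33
Frame 5: SPARE (1+9=10). 10 + next roll (5) = 15. Cumulative: 48
Frame 6: SPARE (5+5=10). 10 + next roll (10) = 20. Cumulative: 68
Frame 7: STRIKE. 10 + next two rolls (1+4) = 15. Cumulative: 83
Frame 8: OPEN (1+4=5). Cumulative: 88
Frame 9: SPARE (4+6=10). 10 + next roll (9) = 19. Cumulative: 107
Frame 10: OPEN. Sum of all frame-10 rolls (9+0) = 9. Cumulative: 116

Answer: 5 12 26 33 48 68 83 88 107 116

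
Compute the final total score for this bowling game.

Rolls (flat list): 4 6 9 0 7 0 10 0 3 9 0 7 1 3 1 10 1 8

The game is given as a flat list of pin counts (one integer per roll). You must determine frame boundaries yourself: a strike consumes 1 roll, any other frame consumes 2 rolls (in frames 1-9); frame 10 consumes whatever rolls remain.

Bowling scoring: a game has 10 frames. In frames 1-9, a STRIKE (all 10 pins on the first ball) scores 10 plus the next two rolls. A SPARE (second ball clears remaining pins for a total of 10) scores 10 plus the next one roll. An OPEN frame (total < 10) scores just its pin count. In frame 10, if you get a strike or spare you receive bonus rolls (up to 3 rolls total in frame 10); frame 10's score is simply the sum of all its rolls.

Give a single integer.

Frame 1: SPARE (4+6=10). 10 + next roll (9) = 19. Cumulative: 19
Frame 2: OPEN (9+0=9). Cumulative: 28
Frame 3: OPEN (7+0=7). Cumulative: 35
Frame 4: STRIKE. 10 + next two rolls (0+3) = 13. Cumulative: 48
Frame 5: OPEN (0+3=3). Cumulative: 51
Frame 6: OPEN (9+0=9). Cumulative: 60
Frame 7: OPEN (7+1=8). Cumulative: 68
Frame 8: OPEN (3+1=4). Cumulative: 72
Frame 9: STRIKE. 10 + next two rolls (1+8) = 19. Cumulative: 91
Frame 10: OPEN. Sum of all frame-10 rolls (1+8) = 9. Cumulative: 100

Answer: 100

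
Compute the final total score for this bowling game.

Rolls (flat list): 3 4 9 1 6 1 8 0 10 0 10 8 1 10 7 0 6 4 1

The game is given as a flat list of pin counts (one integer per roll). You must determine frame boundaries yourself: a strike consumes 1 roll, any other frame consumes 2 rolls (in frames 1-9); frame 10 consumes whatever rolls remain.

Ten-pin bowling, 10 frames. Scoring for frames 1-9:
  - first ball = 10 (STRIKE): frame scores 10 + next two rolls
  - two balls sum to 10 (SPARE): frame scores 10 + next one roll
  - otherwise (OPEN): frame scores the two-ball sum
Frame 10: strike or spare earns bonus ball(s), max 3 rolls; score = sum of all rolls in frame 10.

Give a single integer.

Frame 1: OPEN (3+4=7). Cumulative: 7
Frame 2: SPARE (9+1=10). 10 + next roll (6) = 16. Cumulative: 23
Frame 3: OPEN (6+1=7). Cumulative: 30
Frame 4: OPEN (8+0=8). Cumulative: 38
Frame 5: STRIKE. 10 + next two rolls (0+10) = 20. Cumulative: 58
Frame 6: SPARE (0+10=10). 10 + next roll (8) = 18. Cumulative: 76
Frame 7: OPEN (8+1=9). Cumulative: 85
Frame 8: STRIKE. 10 + next two rolls (7+0) = 17. Cumulative: 102
Frame 9: OPEN (7+0=7). Cumulative: 109
Frame 10: SPARE. Sum of all frame-10 rolls (6+4+1) = 11. Cumulative: 120

Answer: 120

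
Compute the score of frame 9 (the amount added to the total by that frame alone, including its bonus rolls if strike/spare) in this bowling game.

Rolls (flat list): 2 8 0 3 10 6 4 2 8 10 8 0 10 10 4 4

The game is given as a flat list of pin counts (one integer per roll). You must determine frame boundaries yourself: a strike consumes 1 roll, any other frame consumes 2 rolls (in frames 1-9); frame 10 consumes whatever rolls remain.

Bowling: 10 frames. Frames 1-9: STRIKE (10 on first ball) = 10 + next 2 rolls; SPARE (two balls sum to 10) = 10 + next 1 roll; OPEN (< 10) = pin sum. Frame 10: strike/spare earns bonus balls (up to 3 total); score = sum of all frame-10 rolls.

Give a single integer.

Frame 1: SPARE (2+8=10). 10 + next roll (0) = 10. Cumulative: 10
Frame 2: OPEN (0+3=3). Cumulative: 13
Frame 3: STRIKE. 10 + next two rolls (6+4) = 20. Cumulative: 33
Frame 4: SPARE (6+4=10). 10 + next roll (2) = 12. Cumulative: 45
Frame 5: SPARE (2+8=10). 10 + next roll (10) = 20. Cumulative: 65
Frame 6: STRIKE. 10 + next two rolls (8+0) = 18. Cumulative: 83
Frame 7: OPEN (8+0=8). Cumulative: 91
Frame 8: STRIKE. 10 + next two rolls (10+4) = 24. Cumulative: 115
Frame 9: STRIKE. 10 + next two rolls (4+4) = 18. Cumulative: 133
Frame 10: OPEN. Sum of all frame-10 rolls (4+4) = 8. Cumulative: 141

Answer: 18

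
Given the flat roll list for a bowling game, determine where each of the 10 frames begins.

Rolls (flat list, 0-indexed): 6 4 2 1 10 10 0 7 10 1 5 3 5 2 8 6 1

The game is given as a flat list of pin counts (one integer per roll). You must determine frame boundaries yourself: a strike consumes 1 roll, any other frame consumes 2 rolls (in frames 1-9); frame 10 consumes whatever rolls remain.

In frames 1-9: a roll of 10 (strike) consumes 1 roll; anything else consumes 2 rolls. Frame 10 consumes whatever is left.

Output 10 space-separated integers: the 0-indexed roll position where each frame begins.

Answer: 0 2 4 5 6 8 9 11 13 15

Derivation:
Frame 1 starts at roll index 0: rolls=6,4 (sum=10), consumes 2 rolls
Frame 2 starts at roll index 2: rolls=2,1 (sum=3), consumes 2 rolls
Frame 3 starts at roll index 4: roll=10 (strike), consumes 1 roll
Frame 4 starts at roll index 5: roll=10 (strike), consumes 1 roll
Frame 5 starts at roll index 6: rolls=0,7 (sum=7), consumes 2 rolls
Frame 6 starts at roll index 8: roll=10 (strike), consumes 1 roll
Frame 7 starts at roll index 9: rolls=1,5 (sum=6), consumes 2 rolls
Frame 8 starts at roll index 11: rolls=3,5 (sum=8), consumes 2 rolls
Frame 9 starts at roll index 13: rolls=2,8 (sum=10), consumes 2 rolls
Frame 10 starts at roll index 15: 2 remaining rolls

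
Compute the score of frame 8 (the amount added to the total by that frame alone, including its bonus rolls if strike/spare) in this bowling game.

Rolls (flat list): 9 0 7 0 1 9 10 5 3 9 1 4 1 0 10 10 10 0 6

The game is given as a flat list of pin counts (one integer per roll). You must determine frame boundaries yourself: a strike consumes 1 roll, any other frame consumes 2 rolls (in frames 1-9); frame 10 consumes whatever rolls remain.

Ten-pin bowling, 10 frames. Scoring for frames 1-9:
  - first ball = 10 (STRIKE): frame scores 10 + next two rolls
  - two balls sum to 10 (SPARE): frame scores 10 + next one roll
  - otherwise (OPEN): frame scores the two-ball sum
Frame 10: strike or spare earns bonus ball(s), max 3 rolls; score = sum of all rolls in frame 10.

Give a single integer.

Frame 1: OPEN (9+0=9). Cumulative: 9
Frame 2: OPEN (7+0=7). Cumulative: 16
Frame 3: SPARE (1+9=10). 10 + next roll (10) = 20. Cumulative: 36
Frame 4: STRIKE. 10 + next two rolls (5+3) = 18. Cumulative: 54
Frame 5: OPEN (5+3=8). Cumulative: 62
Frame 6: SPARE (9+1=10). 10 + next roll (4) = 14. Cumulative: 76
Frame 7: OPEN (4+1=5). Cumulative: 81
Frame 8: SPARE (0+10=10). 10 + next roll (10) = 20. Cumulative: 101
Frame 9: STRIKE. 10 + next two rolls (10+0) = 20. Cumulative: 121
Frame 10: STRIKE. Sum of all frame-10 rolls (10+0+6) = 16. Cumulative: 137

Answer: 20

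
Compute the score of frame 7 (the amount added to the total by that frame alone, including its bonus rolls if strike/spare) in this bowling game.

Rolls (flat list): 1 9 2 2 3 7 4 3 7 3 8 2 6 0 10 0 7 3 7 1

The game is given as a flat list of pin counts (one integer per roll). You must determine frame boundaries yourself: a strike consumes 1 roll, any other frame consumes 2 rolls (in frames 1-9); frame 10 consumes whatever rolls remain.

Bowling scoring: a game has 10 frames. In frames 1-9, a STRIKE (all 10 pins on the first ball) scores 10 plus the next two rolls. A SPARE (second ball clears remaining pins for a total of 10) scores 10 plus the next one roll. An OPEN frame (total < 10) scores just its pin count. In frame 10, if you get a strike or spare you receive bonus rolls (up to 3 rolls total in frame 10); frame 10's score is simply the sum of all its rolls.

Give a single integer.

Frame 1: SPARE (1+9=10). 10 + next roll (2) = 12. Cumulative: 12
Frame 2: OPEN (2+2=4). Cumulative: 16
Frame 3: SPARE (3+7=10). 10 + next roll (4) = 14. Cumulative: 30
Frame 4: OPEN (4+3=7). Cumulative: 37
Frame 5: SPARE (7+3=10). 10 + next roll (8) = 18. Cumulative: 55
Frame 6: SPARE (8+2=10). 10 + next roll (6) = 16. Cumulative: 71
Frame 7: OPEN (6+0=6). Cumulative: 77
Frame 8: STRIKE. 10 + next two rolls (0+7) = 17. Cumulative: 94
Frame 9: OPEN (0+7=7). Cumulative: 101

Answer: 6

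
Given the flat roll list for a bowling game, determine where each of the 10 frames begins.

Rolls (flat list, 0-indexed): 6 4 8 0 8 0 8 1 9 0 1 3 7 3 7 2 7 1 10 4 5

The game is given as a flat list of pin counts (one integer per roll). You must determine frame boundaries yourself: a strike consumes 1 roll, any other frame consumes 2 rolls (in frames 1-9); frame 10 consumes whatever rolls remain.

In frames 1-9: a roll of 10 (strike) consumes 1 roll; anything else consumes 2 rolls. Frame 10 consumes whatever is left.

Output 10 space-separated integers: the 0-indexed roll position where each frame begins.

Answer: 0 2 4 6 8 10 12 14 16 18

Derivation:
Frame 1 starts at roll index 0: rolls=6,4 (sum=10), consumes 2 rolls
Frame 2 starts at roll index 2: rolls=8,0 (sum=8), consumes 2 rolls
Frame 3 starts at roll index 4: rolls=8,0 (sum=8), consumes 2 rolls
Frame 4 starts at roll index 6: rolls=8,1 (sum=9), consumes 2 rolls
Frame 5 starts at roll index 8: rolls=9,0 (sum=9), consumes 2 rolls
Frame 6 starts at roll index 10: rolls=1,3 (sum=4), consumes 2 rolls
Frame 7 starts at roll index 12: rolls=7,3 (sum=10), consumes 2 rolls
Frame 8 starts at roll index 14: rolls=7,2 (sum=9), consumes 2 rolls
Frame 9 starts at roll index 16: rolls=7,1 (sum=8), consumes 2 rolls
Frame 10 starts at roll index 18: 3 remaining rolls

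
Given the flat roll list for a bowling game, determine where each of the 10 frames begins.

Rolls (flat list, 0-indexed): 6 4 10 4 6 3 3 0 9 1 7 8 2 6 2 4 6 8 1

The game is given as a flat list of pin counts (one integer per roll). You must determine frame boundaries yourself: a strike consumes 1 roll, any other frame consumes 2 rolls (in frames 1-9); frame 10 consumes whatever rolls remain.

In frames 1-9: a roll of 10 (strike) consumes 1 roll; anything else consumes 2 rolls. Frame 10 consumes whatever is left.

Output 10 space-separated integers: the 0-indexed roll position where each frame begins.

Frame 1 starts at roll index 0: rolls=6,4 (sum=10), consumes 2 rolls
Frame 2 starts at roll index 2: roll=10 (strike), consumes 1 roll
Frame 3 starts at roll index 3: rolls=4,6 (sum=10), consumes 2 rolls
Frame 4 starts at roll index 5: rolls=3,3 (sum=6), consumes 2 rolls
Frame 5 starts at roll index 7: rolls=0,9 (sum=9), consumes 2 rolls
Frame 6 starts at roll index 9: rolls=1,7 (sum=8), consumes 2 rolls
Frame 7 starts at roll index 11: rolls=8,2 (sum=10), consumes 2 rolls
Frame 8 starts at roll index 13: rolls=6,2 (sum=8), consumes 2 rolls
Frame 9 starts at roll index 15: rolls=4,6 (sum=10), consumes 2 rolls
Frame 10 starts at roll index 17: 2 remaining rolls

Answer: 0 2 3 5 7 9 11 13 15 17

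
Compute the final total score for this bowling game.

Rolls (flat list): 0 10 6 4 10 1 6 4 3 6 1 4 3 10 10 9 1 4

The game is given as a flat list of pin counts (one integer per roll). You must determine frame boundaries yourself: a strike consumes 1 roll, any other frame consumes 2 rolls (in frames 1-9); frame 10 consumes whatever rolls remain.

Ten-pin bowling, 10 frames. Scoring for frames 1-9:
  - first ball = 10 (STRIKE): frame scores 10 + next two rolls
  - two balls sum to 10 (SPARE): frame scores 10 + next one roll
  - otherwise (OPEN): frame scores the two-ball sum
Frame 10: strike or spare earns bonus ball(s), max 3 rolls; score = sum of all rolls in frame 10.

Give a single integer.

Frame 1: SPARE (0+10=10). 10 + next roll (6) = 16. Cumulative: 16
Frame 2: SPARE (6+4=10). 10 + next roll (10) = 20. Cumulative: 36
Frame 3: STRIKE. 10 + next two rolls (1+6) = 17. Cumulative: 53
Frame 4: OPEN (1+6=7). Cumulative: 60
Frame 5: OPEN (4+3=7). Cumulative: 67
Frame 6: OPEN (6+1=7). Cumulative: 74
Frame 7: OPEN (4+3=7). Cumulative: 81
Frame 8: STRIKE. 10 + next two rolls (10+9) = 29. Cumulative: 110
Frame 9: STRIKE. 10 + next two rolls (9+1) = 20. Cumulative: 130
Frame 10: SPARE. Sum of all frame-10 rolls (9+1+4) = 14. Cumulative: 144

Answer: 144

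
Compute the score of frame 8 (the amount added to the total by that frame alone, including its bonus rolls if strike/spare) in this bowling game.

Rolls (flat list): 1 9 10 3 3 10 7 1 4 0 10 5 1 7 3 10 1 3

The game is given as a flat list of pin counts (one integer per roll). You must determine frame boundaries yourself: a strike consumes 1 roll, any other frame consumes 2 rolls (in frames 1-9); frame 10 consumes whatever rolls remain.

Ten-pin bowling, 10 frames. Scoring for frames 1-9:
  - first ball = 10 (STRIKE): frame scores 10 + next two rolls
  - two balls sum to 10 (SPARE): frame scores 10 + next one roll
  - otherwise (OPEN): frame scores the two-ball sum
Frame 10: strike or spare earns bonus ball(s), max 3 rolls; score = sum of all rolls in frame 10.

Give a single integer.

Answer: 6

Derivation:
Frame 1: SPARE (1+9=10). 10 + next roll (10) = 20. Cumulative: 20
Frame 2: STRIKE. 10 + next two rolls (3+3) = 16. Cumulative: 36
Frame 3: OPEN (3+3=6). Cumulative: 42
Frame 4: STRIKE. 10 + next two rolls (7+1) = 18. Cumulative: 60
Frame 5: OPEN (7+1=8). Cumulative: 68
Frame 6: OPEN (4+0=4). Cumulative: 72
Frame 7: STRIKE. 10 + next two rolls (5+1) = 16. Cumulative: 88
Frame 8: OPEN (5+1=6). Cumulative: 94
Frame 9: SPARE (7+3=10). 10 + next roll (10) = 20. Cumulative: 114
Frame 10: STRIKE. Sum of all frame-10 rolls (10+1+3) = 14. Cumulative: 128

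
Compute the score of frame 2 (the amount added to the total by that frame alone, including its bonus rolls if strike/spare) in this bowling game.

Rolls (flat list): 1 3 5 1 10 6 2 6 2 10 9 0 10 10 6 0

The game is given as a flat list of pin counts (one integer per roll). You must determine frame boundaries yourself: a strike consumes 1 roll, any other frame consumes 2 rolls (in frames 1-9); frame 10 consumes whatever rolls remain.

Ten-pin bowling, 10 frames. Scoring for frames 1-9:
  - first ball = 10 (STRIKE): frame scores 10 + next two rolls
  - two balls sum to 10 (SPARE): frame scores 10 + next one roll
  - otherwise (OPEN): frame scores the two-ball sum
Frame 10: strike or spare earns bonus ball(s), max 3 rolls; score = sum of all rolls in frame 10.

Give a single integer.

Answer: 6

Derivation:
Frame 1: OPEN (1+3=4). Cumulative: 4
Frame 2: OPEN (5+1=6). Cumulative: 10
Frame 3: STRIKE. 10 + next two rolls (6+2) = 18. Cumulative: 28
Frame 4: OPEN (6+2=8). Cumulative: 36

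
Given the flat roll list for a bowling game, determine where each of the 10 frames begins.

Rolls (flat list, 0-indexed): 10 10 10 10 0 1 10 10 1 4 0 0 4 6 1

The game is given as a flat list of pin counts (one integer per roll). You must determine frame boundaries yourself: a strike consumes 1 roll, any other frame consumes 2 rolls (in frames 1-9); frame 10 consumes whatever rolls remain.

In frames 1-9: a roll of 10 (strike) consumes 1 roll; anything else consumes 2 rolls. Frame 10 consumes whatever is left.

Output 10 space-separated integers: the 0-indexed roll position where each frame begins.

Answer: 0 1 2 3 4 6 7 8 10 12

Derivation:
Frame 1 starts at roll index 0: roll=10 (strike), consumes 1 roll
Frame 2 starts at roll index 1: roll=10 (strike), consumes 1 roll
Frame 3 starts at roll index 2: roll=10 (strike), consumes 1 roll
Frame 4 starts at roll index 3: roll=10 (strike), consumes 1 roll
Frame 5 starts at roll index 4: rolls=0,1 (sum=1), consumes 2 rolls
Frame 6 starts at roll index 6: roll=10 (strike), consumes 1 roll
Frame 7 starts at roll index 7: roll=10 (strike), consumes 1 roll
Frame 8 starts at roll index 8: rolls=1,4 (sum=5), consumes 2 rolls
Frame 9 starts at roll index 10: rolls=0,0 (sum=0), consumes 2 rolls
Frame 10 starts at roll index 12: 3 remaining rolls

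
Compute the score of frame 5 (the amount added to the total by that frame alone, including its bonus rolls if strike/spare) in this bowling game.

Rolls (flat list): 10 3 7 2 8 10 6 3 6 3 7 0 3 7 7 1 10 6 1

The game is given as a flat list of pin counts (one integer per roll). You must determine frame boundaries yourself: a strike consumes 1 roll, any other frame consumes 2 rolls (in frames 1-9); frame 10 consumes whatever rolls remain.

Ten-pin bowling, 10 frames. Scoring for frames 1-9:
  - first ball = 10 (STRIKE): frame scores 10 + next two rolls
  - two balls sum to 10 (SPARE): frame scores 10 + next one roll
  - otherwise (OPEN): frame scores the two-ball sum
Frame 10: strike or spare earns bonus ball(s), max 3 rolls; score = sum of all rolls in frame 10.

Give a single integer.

Answer: 9

Derivation:
Frame 1: STRIKE. 10 + next two rolls (3+7) = 20. Cumulative: 20
Frame 2: SPARE (3+7=10). 10 + next roll (2) = 12. Cumulative: 32
Frame 3: SPARE (2+8=10). 10 + next roll (10) = 20. Cumulative: 52
Frame 4: STRIKE. 10 + next two rolls (6+3) = 19. Cumulative: 71
Frame 5: OPEN (6+3=9). Cumulative: 80
Frame 6: OPEN (6+3=9). Cumulative: 89
Frame 7: OPEN (7+0=7). Cumulative: 96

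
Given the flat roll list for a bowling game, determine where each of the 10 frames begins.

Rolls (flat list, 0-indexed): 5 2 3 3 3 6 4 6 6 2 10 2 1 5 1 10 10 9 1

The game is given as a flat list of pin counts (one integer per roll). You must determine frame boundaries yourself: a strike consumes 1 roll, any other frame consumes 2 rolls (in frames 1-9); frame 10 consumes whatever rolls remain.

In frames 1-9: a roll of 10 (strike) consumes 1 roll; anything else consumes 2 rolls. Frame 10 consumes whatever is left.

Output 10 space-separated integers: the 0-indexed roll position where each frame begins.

Frame 1 starts at roll index 0: rolls=5,2 (sum=7), consumes 2 rolls
Frame 2 starts at roll index 2: rolls=3,3 (sum=6), consumes 2 rolls
Frame 3 starts at roll index 4: rolls=3,6 (sum=9), consumes 2 rolls
Frame 4 starts at roll index 6: rolls=4,6 (sum=10), consumes 2 rolls
Frame 5 starts at roll index 8: rolls=6,2 (sum=8), consumes 2 rolls
Frame 6 starts at roll index 10: roll=10 (strike), consumes 1 roll
Frame 7 starts at roll index 11: rolls=2,1 (sum=3), consumes 2 rolls
Frame 8 starts at roll index 13: rolls=5,1 (sum=6), consumes 2 rolls
Frame 9 starts at roll index 15: roll=10 (strike), consumes 1 roll
Frame 10 starts at roll index 16: 3 remaining rolls

Answer: 0 2 4 6 8 10 11 13 15 16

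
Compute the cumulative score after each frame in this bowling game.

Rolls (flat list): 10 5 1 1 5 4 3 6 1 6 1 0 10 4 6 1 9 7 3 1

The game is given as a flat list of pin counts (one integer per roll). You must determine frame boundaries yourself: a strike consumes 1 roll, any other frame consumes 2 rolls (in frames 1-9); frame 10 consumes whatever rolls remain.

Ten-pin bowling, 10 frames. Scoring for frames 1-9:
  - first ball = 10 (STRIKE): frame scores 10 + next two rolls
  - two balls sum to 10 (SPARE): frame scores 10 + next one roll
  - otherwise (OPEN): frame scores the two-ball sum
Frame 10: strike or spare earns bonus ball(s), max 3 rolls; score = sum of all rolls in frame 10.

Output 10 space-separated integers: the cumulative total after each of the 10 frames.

Answer: 16 22 28 35 42 49 63 74 91 102

Derivation:
Frame 1: STRIKE. 10 + next two rolls (5+1) = 16. Cumulative: 16
Frame 2: OPEN (5+1=6). Cumulative: 22
Frame 3: OPEN (1+5=6). Cumulative: 28
Frame 4: OPEN (4+3=7). Cumulative: 35
Frame 5: OPEN (6+1=7). Cumulative: 42
Frame 6: OPEN (6+1=7). Cumulative: 49
Frame 7: SPARE (0+10=10). 10 + next roll (4) = 14. Cumulative: 63
Frame 8: SPARE (4+6=10). 10 + next roll (1) = 11. Cumulative: 74
Frame 9: SPARE (1+9=10). 10 + next roll (7) = 17. Cumulative: 91
Frame 10: SPARE. Sum of all frame-10 rolls (7+3+1) = 11. Cumulative: 102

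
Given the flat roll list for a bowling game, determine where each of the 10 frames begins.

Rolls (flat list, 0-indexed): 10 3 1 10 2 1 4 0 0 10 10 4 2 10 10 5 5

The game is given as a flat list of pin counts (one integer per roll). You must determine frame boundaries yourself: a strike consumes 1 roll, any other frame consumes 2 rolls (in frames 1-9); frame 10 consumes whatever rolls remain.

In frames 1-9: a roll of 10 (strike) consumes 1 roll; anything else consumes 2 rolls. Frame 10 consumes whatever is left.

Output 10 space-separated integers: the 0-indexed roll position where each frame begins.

Answer: 0 1 3 4 6 8 10 11 13 14

Derivation:
Frame 1 starts at roll index 0: roll=10 (strike), consumes 1 roll
Frame 2 starts at roll index 1: rolls=3,1 (sum=4), consumes 2 rolls
Frame 3 starts at roll index 3: roll=10 (strike), consumes 1 roll
Frame 4 starts at roll index 4: rolls=2,1 (sum=3), consumes 2 rolls
Frame 5 starts at roll index 6: rolls=4,0 (sum=4), consumes 2 rolls
Frame 6 starts at roll index 8: rolls=0,10 (sum=10), consumes 2 rolls
Frame 7 starts at roll index 10: roll=10 (strike), consumes 1 roll
Frame 8 starts at roll index 11: rolls=4,2 (sum=6), consumes 2 rolls
Frame 9 starts at roll index 13: roll=10 (strike), consumes 1 roll
Frame 10 starts at roll index 14: 3 remaining rolls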